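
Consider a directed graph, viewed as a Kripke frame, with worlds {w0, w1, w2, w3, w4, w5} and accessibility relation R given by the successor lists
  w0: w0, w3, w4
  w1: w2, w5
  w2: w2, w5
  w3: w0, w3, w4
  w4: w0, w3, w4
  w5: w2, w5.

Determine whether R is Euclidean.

Yes

Euclidean: yes — any two successors of a common world are R-related.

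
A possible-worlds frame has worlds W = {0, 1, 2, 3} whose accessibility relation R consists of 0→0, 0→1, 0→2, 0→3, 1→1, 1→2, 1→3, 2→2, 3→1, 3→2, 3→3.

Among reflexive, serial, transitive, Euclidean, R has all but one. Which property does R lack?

Reflexive: yes — every world is R-related to itself.
Serial: yes — every world has a successor (e.g. 0 R 0).
Transitive: yes — every two-step R-path is closed by a direct edge.
Euclidean: no — 0 R 2 and 0 R 1, but not 2 R 1.
Only Euclidean fails.

Euclidean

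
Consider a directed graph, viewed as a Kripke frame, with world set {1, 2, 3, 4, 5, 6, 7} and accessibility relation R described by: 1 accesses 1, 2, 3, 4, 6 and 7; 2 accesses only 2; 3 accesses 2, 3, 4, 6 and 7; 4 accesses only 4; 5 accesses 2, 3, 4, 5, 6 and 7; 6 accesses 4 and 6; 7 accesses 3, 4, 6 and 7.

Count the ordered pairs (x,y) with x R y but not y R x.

16

Enumerating: (1,2), (1,3), (1,4), (1,6), (1,7), (3,2), (3,4), (3,6), (5,2), (5,3), (5,4), (5,6), (5,7), (6,4), (7,4), (7,6).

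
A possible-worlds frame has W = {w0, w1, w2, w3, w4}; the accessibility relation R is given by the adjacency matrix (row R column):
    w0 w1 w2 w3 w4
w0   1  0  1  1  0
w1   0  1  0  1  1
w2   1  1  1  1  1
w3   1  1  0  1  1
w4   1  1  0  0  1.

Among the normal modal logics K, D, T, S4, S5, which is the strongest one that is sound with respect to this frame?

T

Serial (axiom D): yes — every world has a successor (e.g. w0 R w0).
Reflexive (axiom T): yes — every world is R-related to itself.
Transitive (axiom 4): no — w0 R w2 and w2 R w1, but not w0 R w1.
Euclidean (axiom 5): no — w0 R w3 and w0 R w2, but not w3 R w2.
So F validates K, D, T; S4 would additionally require R to be transitive. The strongest is T.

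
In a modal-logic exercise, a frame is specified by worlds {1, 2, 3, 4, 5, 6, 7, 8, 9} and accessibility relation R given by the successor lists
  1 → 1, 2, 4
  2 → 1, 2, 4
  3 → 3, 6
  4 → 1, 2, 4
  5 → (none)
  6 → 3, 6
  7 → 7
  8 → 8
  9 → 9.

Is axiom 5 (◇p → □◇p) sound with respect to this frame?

The schema 5 characterises exactly the Euclidean frames.
Euclidean: yes — any two successors of a common world are R-related.

Yes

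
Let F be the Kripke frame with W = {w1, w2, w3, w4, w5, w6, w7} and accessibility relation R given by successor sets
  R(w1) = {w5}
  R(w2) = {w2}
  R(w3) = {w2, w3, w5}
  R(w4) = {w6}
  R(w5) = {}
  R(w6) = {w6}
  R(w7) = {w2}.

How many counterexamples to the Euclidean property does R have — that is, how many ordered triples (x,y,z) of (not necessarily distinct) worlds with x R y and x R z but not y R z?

6

Enumerating: (w1,w5,w5), (w3,w2,w3), (w3,w2,w5), (w3,w5,w2), (w3,w5,w3), (w3,w5,w5).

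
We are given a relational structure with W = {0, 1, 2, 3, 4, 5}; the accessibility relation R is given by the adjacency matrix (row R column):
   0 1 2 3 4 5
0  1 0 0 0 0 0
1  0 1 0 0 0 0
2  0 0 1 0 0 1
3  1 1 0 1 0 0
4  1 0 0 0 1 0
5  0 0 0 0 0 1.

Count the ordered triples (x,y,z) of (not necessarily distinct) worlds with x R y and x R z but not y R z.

Enumerating: (2,5,2), (3,0,1), (3,0,3), (3,1,0), (3,1,3), (4,0,4).

6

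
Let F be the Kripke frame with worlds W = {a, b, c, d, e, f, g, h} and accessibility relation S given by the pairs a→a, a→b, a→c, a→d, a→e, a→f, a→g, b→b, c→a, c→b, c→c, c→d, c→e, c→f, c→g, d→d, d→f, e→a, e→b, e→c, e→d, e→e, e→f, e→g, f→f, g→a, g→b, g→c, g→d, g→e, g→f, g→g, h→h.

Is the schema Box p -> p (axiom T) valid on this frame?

Axiom T corresponds to the accessibility relation being reflexive.
Reflexive: yes — every world is S-related to itself.

Yes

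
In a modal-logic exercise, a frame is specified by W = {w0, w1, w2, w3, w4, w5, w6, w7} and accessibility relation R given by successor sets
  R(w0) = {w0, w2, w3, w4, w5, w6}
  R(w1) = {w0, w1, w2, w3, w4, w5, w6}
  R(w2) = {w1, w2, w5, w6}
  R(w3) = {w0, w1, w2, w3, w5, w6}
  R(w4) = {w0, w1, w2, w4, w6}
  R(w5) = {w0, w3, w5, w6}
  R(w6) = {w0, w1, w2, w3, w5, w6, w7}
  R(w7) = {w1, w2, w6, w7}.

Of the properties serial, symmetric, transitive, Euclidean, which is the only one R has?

Serial: yes — every world has a successor (e.g. w0 R w0).
Symmetric: no — w0 R w2 but not w2 R w0.
Transitive: no — w0 R w2 and w2 R w1, but not w0 R w1.
Euclidean: no — w0 R w2 and w0 R w3, but not w2 R w3.
Only serial holds.

serial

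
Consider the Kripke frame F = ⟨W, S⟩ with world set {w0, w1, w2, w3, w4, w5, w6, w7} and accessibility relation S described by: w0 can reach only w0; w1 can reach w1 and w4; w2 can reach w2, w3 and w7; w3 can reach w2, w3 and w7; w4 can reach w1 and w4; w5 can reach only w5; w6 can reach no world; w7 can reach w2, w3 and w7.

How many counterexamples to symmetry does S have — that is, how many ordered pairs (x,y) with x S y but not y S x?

S is symmetric; there are no such tuples.

0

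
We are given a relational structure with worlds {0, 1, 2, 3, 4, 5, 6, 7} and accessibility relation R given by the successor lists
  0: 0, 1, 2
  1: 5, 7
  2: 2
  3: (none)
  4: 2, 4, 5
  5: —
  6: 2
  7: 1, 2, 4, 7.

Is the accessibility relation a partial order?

Reflexive: no — 1 is not related to itself.
Transitive: no — 0 R 1 and 1 R 5, but not 0 R 5.
Antisymmetric: no — 1 R 7 and 7 R 1 with 1 ≠ 7.
So R is not a partial order.

No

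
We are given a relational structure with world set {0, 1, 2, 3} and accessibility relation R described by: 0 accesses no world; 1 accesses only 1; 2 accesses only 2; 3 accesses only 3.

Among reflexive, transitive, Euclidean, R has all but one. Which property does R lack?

Reflexive: no — 0 is not related to itself.
Transitive: yes — every two-step R-path is closed by a direct edge.
Euclidean: yes — any two successors of a common world are R-related.
Only reflexive fails.

reflexive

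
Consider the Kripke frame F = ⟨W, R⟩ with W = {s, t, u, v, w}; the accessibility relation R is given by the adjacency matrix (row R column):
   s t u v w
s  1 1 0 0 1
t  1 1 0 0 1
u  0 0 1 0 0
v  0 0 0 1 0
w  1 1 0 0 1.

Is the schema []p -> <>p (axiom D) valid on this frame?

The schema D characterises exactly the serial frames.
Serial: yes — every world has a successor (e.g. s R s).

Yes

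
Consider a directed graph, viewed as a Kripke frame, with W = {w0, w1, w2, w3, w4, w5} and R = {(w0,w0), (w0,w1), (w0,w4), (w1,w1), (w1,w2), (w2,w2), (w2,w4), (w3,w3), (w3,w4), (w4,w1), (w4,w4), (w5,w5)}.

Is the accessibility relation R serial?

Yes

Serial: yes — every world has a successor (e.g. w0 R w0).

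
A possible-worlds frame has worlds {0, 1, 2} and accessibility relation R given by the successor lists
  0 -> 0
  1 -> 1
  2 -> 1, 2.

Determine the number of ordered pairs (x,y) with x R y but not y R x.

Enumerating: (2,1).

1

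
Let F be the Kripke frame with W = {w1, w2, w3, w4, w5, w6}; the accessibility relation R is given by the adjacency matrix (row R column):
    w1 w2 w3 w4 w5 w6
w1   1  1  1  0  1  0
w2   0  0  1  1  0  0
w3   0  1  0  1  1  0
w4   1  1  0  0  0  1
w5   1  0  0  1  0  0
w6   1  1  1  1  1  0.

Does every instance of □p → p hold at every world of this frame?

No

Axiom T corresponds to the accessibility relation being reflexive.
Reflexive: no — w2 is not related to itself.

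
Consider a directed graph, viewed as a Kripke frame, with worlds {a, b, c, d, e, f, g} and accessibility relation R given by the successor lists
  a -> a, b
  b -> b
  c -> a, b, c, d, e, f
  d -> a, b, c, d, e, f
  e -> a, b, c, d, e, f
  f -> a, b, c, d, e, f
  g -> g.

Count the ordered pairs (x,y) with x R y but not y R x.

9

Enumerating: (a,b), (c,a), (c,b), (d,a), (d,b), (e,a), (e,b), (f,a), (f,b).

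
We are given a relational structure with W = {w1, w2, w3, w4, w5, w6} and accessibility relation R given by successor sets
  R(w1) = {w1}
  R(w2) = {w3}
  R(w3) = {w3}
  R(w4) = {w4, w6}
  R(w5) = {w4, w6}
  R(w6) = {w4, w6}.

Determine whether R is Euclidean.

Euclidean: yes — any two successors of a common world are R-related.

Yes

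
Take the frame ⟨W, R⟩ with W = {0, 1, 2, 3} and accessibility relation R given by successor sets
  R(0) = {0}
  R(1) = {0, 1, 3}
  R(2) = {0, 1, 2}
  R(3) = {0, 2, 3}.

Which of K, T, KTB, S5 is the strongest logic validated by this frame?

T

Reflexive (axiom T): yes — every world is R-related to itself.
Symmetric (axiom B): no — 1 R 0 but not 0 R 1.
Euclidean (axiom 5): no — 1 R 0 and 1 R 3, but not 0 R 3.
So F validates K, T; KTB would additionally require R to be symmetric. The strongest is T.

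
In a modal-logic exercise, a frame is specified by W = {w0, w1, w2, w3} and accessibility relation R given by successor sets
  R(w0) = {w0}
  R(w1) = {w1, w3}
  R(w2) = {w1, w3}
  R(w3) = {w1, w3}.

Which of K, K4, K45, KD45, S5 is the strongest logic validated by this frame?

Transitive (axiom 4): yes — every two-step R-path is closed by a direct edge.
Euclidean (axiom 5): yes — any two successors of a common world are R-related.
Serial (axiom D): yes — every world has a successor (e.g. w0 R w0).
Reflexive (axiom T): no — w2 is not related to itself.
So F validates K, K4, K45, KD45; S5 would additionally require R to be reflexive. The strongest is KD45.

KD45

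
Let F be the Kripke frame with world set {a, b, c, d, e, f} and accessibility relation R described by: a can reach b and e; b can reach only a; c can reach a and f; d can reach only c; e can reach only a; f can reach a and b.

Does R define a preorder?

No

Reflexive: no — a is not related to itself.
Transitive: no — b R a and a R e, but not b R e.
So R is not a preorder.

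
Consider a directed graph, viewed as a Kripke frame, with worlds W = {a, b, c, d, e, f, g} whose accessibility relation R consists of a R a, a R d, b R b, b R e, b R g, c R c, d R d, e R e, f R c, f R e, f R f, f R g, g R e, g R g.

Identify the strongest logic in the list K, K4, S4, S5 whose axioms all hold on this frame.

Transitive (axiom 4): yes — every two-step R-path is closed by a direct edge.
Reflexive (axiom T): yes — every world is R-related to itself.
Euclidean (axiom 5): no — b R e and b R g, but not e R g.
So F validates K, K4, S4; S5 would additionally require R to be Euclidean. The strongest is S4.

S4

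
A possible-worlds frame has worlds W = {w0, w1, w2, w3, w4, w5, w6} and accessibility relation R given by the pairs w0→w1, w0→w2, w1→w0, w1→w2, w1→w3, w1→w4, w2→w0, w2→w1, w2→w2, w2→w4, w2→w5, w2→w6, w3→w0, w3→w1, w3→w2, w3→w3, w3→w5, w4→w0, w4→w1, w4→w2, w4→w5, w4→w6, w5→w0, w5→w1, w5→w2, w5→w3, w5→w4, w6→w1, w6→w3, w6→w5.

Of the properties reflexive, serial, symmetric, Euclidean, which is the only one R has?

serial

Reflexive: no — w0 is not related to itself.
Serial: yes — every world has a successor (e.g. w0 R w1).
Symmetric: no — w2 R w6 but not w6 R w2.
Euclidean: no — w1 R w0 and w1 R w3, but not w0 R w3.
Only serial holds.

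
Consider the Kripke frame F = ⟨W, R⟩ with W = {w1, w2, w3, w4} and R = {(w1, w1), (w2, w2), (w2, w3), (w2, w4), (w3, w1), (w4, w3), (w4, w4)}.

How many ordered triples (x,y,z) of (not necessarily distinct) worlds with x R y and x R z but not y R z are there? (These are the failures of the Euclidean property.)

Enumerating: (w2,w3,w2), (w2,w3,w3), (w2,w3,w4), (w2,w4,w2), (w4,w3,w3), (w4,w3,w4).

6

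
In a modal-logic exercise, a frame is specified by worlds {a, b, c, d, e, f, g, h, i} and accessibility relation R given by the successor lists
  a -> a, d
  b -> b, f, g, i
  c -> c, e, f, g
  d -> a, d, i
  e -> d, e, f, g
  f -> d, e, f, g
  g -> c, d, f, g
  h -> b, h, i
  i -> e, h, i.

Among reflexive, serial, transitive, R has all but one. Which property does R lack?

transitive

Reflexive: yes — every world is R-related to itself.
Serial: yes — every world has a successor (e.g. a R a).
Transitive: no — a R d and d R i, but not a R i.
Only transitive fails.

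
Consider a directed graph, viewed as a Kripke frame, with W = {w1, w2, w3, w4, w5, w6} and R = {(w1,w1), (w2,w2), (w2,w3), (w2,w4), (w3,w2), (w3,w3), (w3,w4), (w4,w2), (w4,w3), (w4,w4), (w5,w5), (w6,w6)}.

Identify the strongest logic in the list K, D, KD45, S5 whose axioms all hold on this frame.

Serial (axiom D): yes — every world has a successor (e.g. w1 R w1).
Euclidean (axiom 5): yes — any two successors of a common world are R-related.
Transitive (axiom 4): yes — every two-step R-path is closed by a direct edge.
Reflexive (axiom T): yes — every world is R-related to itself.
So F validates K, D, KD45, S5. The strongest is S5.

S5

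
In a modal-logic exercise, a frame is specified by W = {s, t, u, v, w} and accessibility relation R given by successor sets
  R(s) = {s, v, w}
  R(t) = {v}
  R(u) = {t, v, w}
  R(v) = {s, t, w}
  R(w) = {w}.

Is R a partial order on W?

Reflexive: no — t is not related to itself.
Transitive: no — s R v and v R t, but not s R t.
Antisymmetric: no — s R v and v R s with s ≠ v.
So R is not a partial order.

No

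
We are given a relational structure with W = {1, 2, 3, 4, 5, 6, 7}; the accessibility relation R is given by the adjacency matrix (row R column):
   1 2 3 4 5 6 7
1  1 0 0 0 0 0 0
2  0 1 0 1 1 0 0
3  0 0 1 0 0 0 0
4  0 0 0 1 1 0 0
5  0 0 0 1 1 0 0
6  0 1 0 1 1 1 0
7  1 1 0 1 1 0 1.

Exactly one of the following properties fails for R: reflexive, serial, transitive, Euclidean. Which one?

Euclidean

Reflexive: yes — every world is R-related to itself.
Serial: yes — every world has a successor (e.g. 1 R 1).
Transitive: yes — every two-step R-path is closed by a direct edge.
Euclidean: no — 6 R 4 and 6 R 2, but not 4 R 2.
Only Euclidean fails.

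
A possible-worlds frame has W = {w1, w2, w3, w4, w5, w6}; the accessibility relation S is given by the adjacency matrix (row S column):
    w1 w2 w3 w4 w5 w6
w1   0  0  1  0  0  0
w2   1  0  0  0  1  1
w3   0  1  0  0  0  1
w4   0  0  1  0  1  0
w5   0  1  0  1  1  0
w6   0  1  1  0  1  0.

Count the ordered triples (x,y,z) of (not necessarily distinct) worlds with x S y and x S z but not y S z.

22

Enumerating: (w1,w3,w3), (w2,w1,w1), (w2,w1,w5), (w2,w1,w6), (w2,w5,w1), (w2,w5,w6), (w2,w6,w1), (w2,w6,w6), (w3,w2,w2), (w3,w6,w6), (w4,w3,w3), (w4,w3,w5), … and 10 more.
Total: 22.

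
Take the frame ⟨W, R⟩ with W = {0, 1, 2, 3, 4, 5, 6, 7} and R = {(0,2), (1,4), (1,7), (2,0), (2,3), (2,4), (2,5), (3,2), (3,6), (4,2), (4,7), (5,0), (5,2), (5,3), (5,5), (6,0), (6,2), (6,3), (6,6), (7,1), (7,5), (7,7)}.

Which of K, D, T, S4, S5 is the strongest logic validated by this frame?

D

Serial (axiom D): yes — every world has a successor (e.g. 0 R 2).
Reflexive (axiom T): no — 0 is not related to itself.
Transitive (axiom 4): no — 0 R 2 and 2 R 3, but not 0 R 3.
Euclidean (axiom 5): no — 1 R 7 and 1 R 4, but not 7 R 4.
So F validates K, D; T would additionally require R to be reflexive. The strongest is D.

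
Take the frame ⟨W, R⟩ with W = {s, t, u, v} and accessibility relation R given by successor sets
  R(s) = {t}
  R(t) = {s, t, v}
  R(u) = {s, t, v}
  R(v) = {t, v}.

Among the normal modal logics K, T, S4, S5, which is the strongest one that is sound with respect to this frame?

K

Reflexive (axiom T): no — s is not related to itself.
Transitive (axiom 4): no — s R t and t R v, but not s R v.
Euclidean (axiom 5): no — t R s and t R v, but not s R v.
So F validates K; T would additionally require R to be reflexive. The strongest is K.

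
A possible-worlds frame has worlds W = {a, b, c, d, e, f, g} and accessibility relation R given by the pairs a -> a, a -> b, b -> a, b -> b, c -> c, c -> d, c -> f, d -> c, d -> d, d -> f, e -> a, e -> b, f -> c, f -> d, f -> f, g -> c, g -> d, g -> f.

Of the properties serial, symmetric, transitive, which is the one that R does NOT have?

symmetric

Serial: yes — every world has a successor (e.g. a R a).
Symmetric: no — e R a but not a R e.
Transitive: yes — every two-step R-path is closed by a direct edge.
Only symmetric fails.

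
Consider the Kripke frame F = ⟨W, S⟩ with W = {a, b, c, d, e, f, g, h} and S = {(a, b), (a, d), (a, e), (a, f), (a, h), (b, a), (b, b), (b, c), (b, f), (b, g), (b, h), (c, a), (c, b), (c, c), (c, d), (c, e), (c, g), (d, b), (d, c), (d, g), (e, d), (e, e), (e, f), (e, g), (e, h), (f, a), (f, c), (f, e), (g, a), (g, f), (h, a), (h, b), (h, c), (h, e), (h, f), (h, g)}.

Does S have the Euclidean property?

No

Euclidean: no — a S b and a S d, but not b S d.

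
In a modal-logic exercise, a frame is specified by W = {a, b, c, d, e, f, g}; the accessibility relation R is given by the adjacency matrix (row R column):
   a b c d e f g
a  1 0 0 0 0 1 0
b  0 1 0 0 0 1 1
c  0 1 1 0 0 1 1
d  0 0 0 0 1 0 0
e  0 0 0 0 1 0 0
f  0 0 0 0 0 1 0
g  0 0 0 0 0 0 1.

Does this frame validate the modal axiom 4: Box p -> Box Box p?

Yes

Axiom 4 corresponds to the accessibility relation being transitive.
Transitive: yes — every two-step R-path is closed by a direct edge.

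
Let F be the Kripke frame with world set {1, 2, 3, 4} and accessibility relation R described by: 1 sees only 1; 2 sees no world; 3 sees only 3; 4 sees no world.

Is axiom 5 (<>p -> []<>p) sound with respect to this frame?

Axiom 5 corresponds to the accessibility relation being Euclidean.
Euclidean: yes — any two successors of a common world are R-related.

Yes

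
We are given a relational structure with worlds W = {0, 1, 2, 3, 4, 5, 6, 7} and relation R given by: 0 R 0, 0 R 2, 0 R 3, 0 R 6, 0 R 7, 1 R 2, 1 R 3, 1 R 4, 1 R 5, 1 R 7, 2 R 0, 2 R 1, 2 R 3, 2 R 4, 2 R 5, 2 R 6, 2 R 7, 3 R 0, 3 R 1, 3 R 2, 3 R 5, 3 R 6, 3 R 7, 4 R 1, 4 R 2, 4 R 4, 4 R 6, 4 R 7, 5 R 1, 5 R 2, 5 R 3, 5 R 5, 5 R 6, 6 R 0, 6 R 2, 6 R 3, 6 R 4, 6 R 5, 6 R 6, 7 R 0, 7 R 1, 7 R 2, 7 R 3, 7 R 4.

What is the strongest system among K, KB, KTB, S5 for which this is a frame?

KB

Symmetric (axiom B): yes — every pair in R has its reverse in R.
Reflexive (axiom T): no — 1 is not related to itself.
Euclidean (axiom 5): no — 0 R 6 and 0 R 7, but not 6 R 7.
So F validates K, KB; KTB would additionally require R to be reflexive. The strongest is KB.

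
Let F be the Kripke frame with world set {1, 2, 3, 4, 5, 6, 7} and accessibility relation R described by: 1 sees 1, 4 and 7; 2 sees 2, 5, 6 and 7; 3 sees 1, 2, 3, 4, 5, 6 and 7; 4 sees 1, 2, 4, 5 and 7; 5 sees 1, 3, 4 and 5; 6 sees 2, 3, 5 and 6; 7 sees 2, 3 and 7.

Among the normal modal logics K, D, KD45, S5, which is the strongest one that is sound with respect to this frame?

Serial (axiom D): yes — every world has a successor (e.g. 1 R 1).
Euclidean (axiom 5): no — 1 R 7 and 1 R 4, but not 7 R 4.
Transitive (axiom 4): no — 1 R 4 and 4 R 2, but not 1 R 2.
Reflexive (axiom T): yes — every world is R-related to itself.
So F validates K, D; KD45 would additionally require R to be Euclidean and transitive. The strongest is D.

D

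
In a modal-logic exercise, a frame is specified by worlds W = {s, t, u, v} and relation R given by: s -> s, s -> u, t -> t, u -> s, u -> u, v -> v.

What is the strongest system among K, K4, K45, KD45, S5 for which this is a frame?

Transitive (axiom 4): yes — every two-step R-path is closed by a direct edge.
Euclidean (axiom 5): yes — any two successors of a common world are R-related.
Serial (axiom D): yes — every world has a successor (e.g. s R s).
Reflexive (axiom T): yes — every world is R-related to itself.
So F validates K, K4, K45, KD45, S5. The strongest is S5.

S5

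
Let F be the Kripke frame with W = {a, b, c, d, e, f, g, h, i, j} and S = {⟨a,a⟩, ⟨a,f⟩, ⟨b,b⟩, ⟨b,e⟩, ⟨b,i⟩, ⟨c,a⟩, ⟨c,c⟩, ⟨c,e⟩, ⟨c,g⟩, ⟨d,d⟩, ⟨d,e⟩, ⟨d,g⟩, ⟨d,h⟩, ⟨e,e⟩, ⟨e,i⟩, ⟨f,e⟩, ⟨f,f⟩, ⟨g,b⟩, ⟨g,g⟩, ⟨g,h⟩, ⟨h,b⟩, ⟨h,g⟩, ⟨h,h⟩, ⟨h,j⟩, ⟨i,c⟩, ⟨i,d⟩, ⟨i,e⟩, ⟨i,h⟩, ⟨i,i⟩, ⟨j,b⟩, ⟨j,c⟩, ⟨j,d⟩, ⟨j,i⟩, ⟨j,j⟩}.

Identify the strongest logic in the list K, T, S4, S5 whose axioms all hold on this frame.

Reflexive (axiom T): yes — every world is S-related to itself.
Transitive (axiom 4): no — a S f and f S e, but not a S e.
Euclidean (axiom 5): no — c S a and c S e, but not a S e.
So F validates K, T; S4 would additionally require S to be transitive. The strongest is T.

T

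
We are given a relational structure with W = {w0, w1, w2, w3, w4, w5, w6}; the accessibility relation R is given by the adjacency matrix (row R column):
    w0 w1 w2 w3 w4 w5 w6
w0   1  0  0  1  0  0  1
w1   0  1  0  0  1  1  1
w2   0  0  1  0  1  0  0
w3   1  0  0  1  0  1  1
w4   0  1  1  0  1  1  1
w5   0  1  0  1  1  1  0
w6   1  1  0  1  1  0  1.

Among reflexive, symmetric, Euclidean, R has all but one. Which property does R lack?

Reflexive: yes — every world is R-related to itself.
Symmetric: yes — every pair in R has its reverse in R.
Euclidean: no — w1 R w5 and w1 R w6, but not w5 R w6.
Only Euclidean fails.

Euclidean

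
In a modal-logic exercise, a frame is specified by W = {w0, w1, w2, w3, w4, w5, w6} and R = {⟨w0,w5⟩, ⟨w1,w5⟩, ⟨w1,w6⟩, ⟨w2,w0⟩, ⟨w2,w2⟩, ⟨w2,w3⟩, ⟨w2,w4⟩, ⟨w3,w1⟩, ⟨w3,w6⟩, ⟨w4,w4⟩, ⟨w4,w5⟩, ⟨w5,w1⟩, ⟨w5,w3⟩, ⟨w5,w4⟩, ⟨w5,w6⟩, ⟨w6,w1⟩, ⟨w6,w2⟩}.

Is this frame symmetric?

Symmetric: no — w0 R w5 but not w5 R w0.

No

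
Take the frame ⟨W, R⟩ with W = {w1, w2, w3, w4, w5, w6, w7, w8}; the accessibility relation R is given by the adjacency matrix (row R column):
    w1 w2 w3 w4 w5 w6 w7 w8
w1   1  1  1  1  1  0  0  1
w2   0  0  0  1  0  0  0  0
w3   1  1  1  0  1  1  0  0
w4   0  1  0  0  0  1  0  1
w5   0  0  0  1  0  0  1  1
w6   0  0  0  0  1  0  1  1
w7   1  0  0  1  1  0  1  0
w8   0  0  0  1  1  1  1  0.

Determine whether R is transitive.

No

Transitive: no — w1 R w3 and w3 R w6, but not w1 R w6.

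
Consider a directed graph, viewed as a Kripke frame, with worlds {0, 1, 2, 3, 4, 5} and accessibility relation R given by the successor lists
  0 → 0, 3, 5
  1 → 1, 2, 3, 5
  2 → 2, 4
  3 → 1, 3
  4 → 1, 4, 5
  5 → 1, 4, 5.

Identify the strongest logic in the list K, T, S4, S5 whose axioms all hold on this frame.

T

Reflexive (axiom T): yes — every world is R-related to itself.
Transitive (axiom 4): no — 0 R 3 and 3 R 1, but not 0 R 1.
Euclidean (axiom 5): no — 0 R 3 and 0 R 5, but not 3 R 5.
So F validates K, T; S4 would additionally require R to be transitive. The strongest is T.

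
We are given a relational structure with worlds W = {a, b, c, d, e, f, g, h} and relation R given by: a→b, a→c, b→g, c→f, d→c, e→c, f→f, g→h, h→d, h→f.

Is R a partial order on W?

Reflexive: no — a is not related to itself.
Transitive: no — a R b and b R g, but not a R g.
Antisymmetric: yes — no distinct pair is related both ways.
So R is not a partial order.

No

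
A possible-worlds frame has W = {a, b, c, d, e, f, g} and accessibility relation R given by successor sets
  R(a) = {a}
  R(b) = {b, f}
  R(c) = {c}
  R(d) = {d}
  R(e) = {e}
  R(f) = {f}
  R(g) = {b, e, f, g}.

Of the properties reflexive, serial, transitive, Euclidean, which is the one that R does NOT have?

Euclidean

Reflexive: yes — every world is R-related to itself.
Serial: yes — every world has a successor (e.g. a R a).
Transitive: yes — every two-step R-path is closed by a direct edge.
Euclidean: no — g R b and g R e, but not b R e.
Only Euclidean fails.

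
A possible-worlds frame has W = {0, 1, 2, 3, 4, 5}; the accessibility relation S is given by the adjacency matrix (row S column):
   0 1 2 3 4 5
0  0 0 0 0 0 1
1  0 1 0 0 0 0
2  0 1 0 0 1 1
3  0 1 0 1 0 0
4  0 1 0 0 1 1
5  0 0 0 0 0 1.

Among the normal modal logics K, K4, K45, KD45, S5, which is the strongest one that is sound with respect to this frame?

K4

Transitive (axiom 4): yes — every two-step S-path is closed by a direct edge.
Euclidean (axiom 5): no — 2 S 1 and 2 S 4, but not 1 S 4.
Serial (axiom D): yes — every world has a successor (e.g. 0 S 5).
Reflexive (axiom T): no — 0 is not related to itself.
So F validates K, K4; K45 would additionally require S to be Euclidean. The strongest is K4.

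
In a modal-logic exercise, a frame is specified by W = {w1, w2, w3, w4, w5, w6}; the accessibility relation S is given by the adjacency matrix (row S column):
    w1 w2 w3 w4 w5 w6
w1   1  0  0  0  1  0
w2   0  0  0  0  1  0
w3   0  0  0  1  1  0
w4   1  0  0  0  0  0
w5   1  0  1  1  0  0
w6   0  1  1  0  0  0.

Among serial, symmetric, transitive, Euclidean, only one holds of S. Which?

serial

Serial: yes — every world has a successor (e.g. w1 S w1).
Symmetric: no — w2 S w5 but not w5 S w2.
Transitive: no — w1 S w5 and w5 S w3, but not w1 S w3.
Euclidean: no — w3 S w4 and w3 S w5, but not w4 S w5.
Only serial holds.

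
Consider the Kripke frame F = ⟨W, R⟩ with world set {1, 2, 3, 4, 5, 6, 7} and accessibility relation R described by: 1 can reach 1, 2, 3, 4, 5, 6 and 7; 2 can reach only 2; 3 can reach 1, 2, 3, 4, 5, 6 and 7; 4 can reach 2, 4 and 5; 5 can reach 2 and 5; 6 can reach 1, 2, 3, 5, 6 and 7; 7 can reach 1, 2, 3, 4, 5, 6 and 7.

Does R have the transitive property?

Transitive: no — 6 R 1 and 1 R 4, but not 6 R 4.

No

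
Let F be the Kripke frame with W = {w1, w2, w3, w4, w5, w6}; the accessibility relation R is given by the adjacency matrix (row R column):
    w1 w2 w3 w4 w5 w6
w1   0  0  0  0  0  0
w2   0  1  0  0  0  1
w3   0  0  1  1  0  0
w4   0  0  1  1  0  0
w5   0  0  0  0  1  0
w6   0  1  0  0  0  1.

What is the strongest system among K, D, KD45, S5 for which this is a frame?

Serial (axiom D): no — w1 has no R-successor.
Euclidean (axiom 5): yes — any two successors of a common world are R-related.
Transitive (axiom 4): yes — every two-step R-path is closed by a direct edge.
Reflexive (axiom T): no — w1 is not related to itself.
So F validates K; D would additionally require R to be serial. The strongest is K.

K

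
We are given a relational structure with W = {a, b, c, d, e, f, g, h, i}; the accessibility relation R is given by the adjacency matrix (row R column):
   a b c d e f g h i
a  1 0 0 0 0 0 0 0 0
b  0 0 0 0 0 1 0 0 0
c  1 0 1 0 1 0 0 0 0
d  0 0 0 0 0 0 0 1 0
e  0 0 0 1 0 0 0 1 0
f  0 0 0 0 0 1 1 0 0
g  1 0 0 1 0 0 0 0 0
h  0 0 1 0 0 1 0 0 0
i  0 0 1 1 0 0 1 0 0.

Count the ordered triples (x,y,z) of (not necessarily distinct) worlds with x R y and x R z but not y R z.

23

Enumerating: (c,a,c), (c,a,e), (c,e,a), (c,e,c), (c,e,e), (d,h,h), (e,d,d), (e,h,d), (e,h,h), (f,g,f), (f,g,g), (g,a,d), … and 11 more.
Total: 23.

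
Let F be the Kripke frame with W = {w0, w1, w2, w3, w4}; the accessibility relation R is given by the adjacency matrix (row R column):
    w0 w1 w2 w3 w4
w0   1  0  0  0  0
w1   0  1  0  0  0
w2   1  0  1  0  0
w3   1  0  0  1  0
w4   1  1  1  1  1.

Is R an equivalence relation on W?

No

Reflexive: yes — every world is R-related to itself.
Symmetric: no — w2 R w0 but not w0 R w2.
Transitive: yes — every two-step R-path is closed by a direct edge.
So R is not an equivalence relation.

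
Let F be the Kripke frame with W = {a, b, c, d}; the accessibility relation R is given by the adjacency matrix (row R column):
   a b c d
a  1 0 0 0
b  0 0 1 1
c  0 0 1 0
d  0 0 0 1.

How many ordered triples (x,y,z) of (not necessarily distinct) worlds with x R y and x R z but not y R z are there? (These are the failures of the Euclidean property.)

Enumerating: (b,c,d), (b,d,c).

2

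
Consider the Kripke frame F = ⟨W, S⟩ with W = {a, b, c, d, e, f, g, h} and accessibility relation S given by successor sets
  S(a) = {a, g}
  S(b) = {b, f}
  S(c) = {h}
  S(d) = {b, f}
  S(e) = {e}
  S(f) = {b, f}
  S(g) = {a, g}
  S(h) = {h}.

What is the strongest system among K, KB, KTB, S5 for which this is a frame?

Symmetric (axiom B): no — c S h but not h S c.
Reflexive (axiom T): no — c is not related to itself.
Euclidean (axiom 5): yes — any two successors of a common world are S-related.
So F validates K; KB would additionally require S to be symmetric. The strongest is K.

K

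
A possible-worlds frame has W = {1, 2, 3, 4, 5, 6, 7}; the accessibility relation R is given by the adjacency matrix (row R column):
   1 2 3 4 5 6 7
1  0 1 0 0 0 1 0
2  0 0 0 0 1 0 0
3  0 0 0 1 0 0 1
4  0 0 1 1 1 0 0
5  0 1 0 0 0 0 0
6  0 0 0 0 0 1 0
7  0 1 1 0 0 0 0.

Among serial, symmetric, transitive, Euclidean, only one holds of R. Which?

Serial: yes — every world has a successor (e.g. 1 R 2).
Symmetric: no — 1 R 2 but not 2 R 1.
Transitive: no — 1 R 2 and 2 R 5, but not 1 R 5.
Euclidean: no — 1 R 2 and 1 R 6, but not 2 R 6.
Only serial holds.

serial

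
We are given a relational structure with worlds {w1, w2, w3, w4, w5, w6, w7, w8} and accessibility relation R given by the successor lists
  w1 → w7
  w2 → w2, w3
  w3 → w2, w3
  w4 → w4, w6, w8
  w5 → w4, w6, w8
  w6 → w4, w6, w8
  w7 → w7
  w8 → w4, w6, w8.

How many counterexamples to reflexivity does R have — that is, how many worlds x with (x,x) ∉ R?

2

Enumerating: w1, w5.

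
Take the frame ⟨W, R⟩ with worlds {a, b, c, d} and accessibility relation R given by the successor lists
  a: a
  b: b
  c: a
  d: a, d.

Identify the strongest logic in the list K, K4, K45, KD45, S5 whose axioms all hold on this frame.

Transitive (axiom 4): yes — every two-step R-path is closed by a direct edge.
Euclidean (axiom 5): no — d R a and d R d, but not a R d.
Serial (axiom D): yes — every world has a successor (e.g. a R a).
Reflexive (axiom T): no — c is not related to itself.
So F validates K, K4; K45 would additionally require R to be Euclidean. The strongest is K4.

K4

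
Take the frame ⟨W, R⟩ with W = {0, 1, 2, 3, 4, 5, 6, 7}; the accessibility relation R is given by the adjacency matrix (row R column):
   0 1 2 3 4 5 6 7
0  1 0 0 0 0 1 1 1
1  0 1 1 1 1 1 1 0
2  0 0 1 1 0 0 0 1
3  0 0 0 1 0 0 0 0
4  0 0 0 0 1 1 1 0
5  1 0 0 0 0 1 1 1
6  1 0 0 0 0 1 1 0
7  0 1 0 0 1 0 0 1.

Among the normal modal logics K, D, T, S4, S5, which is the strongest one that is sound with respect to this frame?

Serial (axiom D): yes — every world has a successor (e.g. 0 R 0).
Reflexive (axiom T): yes — every world is R-related to itself.
Transitive (axiom 4): no — 0 R 7 and 7 R 1, but not 0 R 1.
Euclidean (axiom 5): no — 0 R 6 and 0 R 7, but not 6 R 7.
So F validates K, D, T; S4 would additionally require R to be transitive. The strongest is T.

T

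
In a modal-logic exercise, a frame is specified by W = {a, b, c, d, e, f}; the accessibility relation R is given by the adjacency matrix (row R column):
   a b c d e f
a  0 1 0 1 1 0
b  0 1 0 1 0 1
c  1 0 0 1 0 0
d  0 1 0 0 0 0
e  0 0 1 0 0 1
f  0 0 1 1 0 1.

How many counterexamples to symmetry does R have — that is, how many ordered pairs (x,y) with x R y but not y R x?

Enumerating: (a,b), (a,d), (a,e), (b,f), (c,a), (c,d), (e,c), (e,f), (f,c), (f,d).

10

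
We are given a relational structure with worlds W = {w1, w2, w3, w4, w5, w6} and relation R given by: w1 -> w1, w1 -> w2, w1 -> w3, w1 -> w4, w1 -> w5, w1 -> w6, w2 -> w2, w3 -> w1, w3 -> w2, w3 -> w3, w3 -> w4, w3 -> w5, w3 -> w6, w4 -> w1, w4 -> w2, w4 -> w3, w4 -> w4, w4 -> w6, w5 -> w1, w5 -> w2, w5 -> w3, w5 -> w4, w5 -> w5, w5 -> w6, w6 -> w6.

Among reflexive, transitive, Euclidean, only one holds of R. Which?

Reflexive: yes — every world is R-related to itself.
Transitive: no — w4 R w1 and w1 R w5, but not w4 R w5.
Euclidean: no — w1 R w2 and w1 R w3, but not w2 R w3.
Only reflexive holds.

reflexive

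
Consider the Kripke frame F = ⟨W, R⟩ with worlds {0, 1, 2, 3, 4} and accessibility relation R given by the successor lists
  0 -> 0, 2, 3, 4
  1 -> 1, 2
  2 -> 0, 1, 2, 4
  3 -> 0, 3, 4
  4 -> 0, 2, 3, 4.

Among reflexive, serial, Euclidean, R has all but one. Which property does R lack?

Euclidean

Reflexive: yes — every world is R-related to itself.
Serial: yes — every world has a successor (e.g. 0 R 0).
Euclidean: no — 0 R 2 and 0 R 3, but not 2 R 3.
Only Euclidean fails.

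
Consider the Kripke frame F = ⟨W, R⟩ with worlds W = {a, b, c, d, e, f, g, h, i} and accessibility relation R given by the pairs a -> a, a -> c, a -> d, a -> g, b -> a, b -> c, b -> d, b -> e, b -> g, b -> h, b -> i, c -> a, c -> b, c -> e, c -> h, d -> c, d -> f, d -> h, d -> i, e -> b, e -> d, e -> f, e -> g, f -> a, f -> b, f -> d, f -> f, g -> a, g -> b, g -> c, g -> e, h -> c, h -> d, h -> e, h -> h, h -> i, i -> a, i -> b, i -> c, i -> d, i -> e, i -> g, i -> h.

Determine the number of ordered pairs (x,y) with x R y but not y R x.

16

Enumerating: (a,d), (b,a), (b,d), (b,h), (c,e), (d,c), (e,d), (e,f), (f,a), (f,b), (g,c), (h,e), (i,a), (i,c), (i,e), (i,g).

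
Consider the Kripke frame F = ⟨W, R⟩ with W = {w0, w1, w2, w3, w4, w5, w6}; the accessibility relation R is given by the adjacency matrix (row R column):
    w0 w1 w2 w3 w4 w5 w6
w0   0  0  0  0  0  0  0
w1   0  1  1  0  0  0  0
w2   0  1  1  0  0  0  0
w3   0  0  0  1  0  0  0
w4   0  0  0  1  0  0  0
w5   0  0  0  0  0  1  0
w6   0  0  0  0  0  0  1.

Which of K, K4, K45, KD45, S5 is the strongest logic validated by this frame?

K45

Transitive (axiom 4): yes — every two-step R-path is closed by a direct edge.
Euclidean (axiom 5): yes — any two successors of a common world are R-related.
Serial (axiom D): no — w0 has no R-successor.
Reflexive (axiom T): no — w0 is not related to itself.
So F validates K, K4, K45; KD45 would additionally require R to be serial. The strongest is K45.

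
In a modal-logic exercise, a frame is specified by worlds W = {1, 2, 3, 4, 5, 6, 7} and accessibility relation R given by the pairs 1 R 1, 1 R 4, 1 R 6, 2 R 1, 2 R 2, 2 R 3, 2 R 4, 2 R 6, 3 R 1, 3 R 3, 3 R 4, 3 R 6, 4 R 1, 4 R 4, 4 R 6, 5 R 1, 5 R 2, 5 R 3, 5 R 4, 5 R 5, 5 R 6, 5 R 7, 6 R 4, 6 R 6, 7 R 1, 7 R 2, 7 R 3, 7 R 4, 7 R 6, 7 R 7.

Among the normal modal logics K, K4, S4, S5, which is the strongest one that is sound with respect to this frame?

K

Transitive (axiom 4): no — 6 R 4 and 4 R 1, but not 6 R 1.
Reflexive (axiom T): yes — every world is R-related to itself.
Euclidean (axiom 5): no — 2 R 1 and 2 R 3, but not 1 R 3.
So F validates K; K4 would additionally require R to be transitive. The strongest is K.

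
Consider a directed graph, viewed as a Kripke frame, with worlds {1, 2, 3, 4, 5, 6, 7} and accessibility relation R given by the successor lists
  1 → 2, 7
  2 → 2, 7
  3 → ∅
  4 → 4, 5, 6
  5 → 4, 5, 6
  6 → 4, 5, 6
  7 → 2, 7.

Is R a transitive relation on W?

Yes

Transitive: yes — every two-step R-path is closed by a direct edge.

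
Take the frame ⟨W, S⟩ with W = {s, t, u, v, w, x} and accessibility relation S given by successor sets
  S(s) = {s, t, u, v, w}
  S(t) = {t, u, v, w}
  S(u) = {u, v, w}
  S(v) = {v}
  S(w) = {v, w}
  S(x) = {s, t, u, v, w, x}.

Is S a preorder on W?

Yes

Reflexive: yes — every world is S-related to itself.
Transitive: yes — every two-step S-path is closed by a direct edge.
So S is a preorder.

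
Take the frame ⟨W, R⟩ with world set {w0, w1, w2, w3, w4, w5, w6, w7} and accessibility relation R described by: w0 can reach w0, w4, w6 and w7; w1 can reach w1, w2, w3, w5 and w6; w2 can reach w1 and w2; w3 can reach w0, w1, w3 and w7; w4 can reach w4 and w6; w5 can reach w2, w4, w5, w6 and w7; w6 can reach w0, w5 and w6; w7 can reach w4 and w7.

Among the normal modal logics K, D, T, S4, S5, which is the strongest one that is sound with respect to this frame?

Serial (axiom D): yes — every world has a successor (e.g. w0 R w0).
Reflexive (axiom T): yes — every world is R-related to itself.
Transitive (axiom 4): no — w0 R w6 and w6 R w5, but not w0 R w5.
Euclidean (axiom 5): no — w0 R w4 and w0 R w7, but not w4 R w7.
So F validates K, D, T; S4 would additionally require R to be transitive. The strongest is T.

T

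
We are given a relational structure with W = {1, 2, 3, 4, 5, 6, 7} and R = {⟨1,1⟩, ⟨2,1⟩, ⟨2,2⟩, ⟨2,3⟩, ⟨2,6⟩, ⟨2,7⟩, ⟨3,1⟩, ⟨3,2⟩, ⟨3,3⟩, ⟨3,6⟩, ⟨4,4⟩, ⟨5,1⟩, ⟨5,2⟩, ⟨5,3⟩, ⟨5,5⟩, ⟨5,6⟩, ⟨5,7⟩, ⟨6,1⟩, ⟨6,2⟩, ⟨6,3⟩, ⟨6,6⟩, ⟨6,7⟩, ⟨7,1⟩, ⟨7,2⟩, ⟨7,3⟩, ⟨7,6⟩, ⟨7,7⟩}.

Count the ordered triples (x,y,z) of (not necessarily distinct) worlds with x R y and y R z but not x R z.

2

Enumerating: (3,2,7), (3,6,7).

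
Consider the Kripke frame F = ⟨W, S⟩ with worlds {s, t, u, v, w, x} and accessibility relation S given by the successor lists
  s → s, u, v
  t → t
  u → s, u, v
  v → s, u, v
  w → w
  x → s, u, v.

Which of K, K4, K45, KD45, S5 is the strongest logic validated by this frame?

KD45

Transitive (axiom 4): yes — every two-step S-path is closed by a direct edge.
Euclidean (axiom 5): yes — any two successors of a common world are S-related.
Serial (axiom D): yes — every world has a successor (e.g. s S s).
Reflexive (axiom T): no — x is not related to itself.
So F validates K, K4, K45, KD45; S5 would additionally require S to be reflexive. The strongest is KD45.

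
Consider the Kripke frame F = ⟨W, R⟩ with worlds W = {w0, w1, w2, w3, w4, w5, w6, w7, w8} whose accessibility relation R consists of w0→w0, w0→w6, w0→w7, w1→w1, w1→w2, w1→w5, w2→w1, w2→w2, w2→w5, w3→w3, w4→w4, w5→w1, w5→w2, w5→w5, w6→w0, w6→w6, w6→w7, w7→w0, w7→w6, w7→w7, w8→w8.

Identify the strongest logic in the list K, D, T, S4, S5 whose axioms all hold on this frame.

Serial (axiom D): yes — every world has a successor (e.g. w0 R w0).
Reflexive (axiom T): yes — every world is R-related to itself.
Transitive (axiom 4): yes — every two-step R-path is closed by a direct edge.
Euclidean (axiom 5): yes — any two successors of a common world are R-related.
So F validates K, D, T, S4, S5. The strongest is S5.

S5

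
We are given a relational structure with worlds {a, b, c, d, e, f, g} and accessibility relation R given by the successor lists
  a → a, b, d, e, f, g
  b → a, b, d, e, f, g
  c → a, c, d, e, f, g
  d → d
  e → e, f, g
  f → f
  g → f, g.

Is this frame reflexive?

Yes

Reflexive: yes — every world is R-related to itself.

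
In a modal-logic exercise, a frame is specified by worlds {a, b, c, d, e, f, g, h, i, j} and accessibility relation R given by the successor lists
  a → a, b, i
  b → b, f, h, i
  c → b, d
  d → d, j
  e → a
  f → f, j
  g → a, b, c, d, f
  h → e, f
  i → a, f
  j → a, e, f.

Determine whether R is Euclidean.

No

Euclidean: no — a R i and a R b, but not i R b.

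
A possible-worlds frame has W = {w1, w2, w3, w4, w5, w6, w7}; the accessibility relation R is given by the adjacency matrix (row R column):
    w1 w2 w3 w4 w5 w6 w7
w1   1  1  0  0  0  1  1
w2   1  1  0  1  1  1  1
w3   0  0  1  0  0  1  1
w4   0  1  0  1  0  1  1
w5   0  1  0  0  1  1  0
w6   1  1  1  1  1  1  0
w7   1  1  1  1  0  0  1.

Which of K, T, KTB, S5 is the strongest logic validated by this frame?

Reflexive (axiom T): yes — every world is R-related to itself.
Symmetric (axiom B): yes — every pair in R has its reverse in R.
Euclidean (axiom 5): no — w1 R w6 and w1 R w7, but not w6 R w7.
So F validates K, T, KTB; S5 would additionally require R to be Euclidean. The strongest is KTB.

KTB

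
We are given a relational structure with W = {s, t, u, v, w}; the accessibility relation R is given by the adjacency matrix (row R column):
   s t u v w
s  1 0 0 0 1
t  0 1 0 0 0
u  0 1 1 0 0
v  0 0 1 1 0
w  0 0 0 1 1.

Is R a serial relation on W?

Yes

Serial: yes — every world has a successor (e.g. s R s).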